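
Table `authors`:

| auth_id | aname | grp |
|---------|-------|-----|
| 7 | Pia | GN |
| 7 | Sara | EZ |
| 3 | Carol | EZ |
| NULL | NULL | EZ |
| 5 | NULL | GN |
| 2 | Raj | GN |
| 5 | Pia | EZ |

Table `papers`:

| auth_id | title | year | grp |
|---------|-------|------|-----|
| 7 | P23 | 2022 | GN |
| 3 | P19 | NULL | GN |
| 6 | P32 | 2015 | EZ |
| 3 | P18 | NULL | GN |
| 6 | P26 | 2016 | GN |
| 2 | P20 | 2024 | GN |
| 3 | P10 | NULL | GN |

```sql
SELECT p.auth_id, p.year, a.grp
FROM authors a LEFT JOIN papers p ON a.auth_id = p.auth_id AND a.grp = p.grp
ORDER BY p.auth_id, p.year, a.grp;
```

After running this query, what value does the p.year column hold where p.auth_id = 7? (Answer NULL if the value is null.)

2022

LEFT JOIN keeps every row from `authors`; unmatched rows get NULL for `papers`'s columns.
Matching on a.auth_id = p.auth_id AND a.grp = p.grp. A NULL in a compared column never satisfies the condition.
- a row (auth_id=7, grp=GN): matches 1 p row(s) → 1 output row(s).
- a row (auth_id=7, grp=EZ): no match → kept, p columns NULL.
- a row (auth_id=3, grp=EZ): no match → kept, p columns NULL.
- a row (auth_id=NULL, grp=EZ): no match → kept, p columns NULL.
- a row (auth_id=5, grp=GN): no match → kept, p columns NULL.
- a row (auth_id=2, grp=GN): matches 1 p row(s) → 1 output row(s).
- a row (auth_id=5, grp=EZ): no match → kept, p columns NULL.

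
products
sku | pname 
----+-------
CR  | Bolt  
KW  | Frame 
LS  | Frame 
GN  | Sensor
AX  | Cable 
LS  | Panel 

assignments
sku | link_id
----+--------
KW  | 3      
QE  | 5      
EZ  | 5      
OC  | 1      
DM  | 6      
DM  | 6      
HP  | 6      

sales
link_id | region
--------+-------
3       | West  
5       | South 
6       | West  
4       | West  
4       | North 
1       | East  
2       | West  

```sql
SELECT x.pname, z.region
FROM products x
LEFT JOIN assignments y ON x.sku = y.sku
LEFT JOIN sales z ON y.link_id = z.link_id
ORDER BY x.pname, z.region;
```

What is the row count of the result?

6

Evaluate left to right. First `products x LEFT JOIN assignments y` on sku: 6 row(s).
Then LEFT JOIN `sales z` on link_id: each of those 6 rows is kept; rows whose y.link_id has no match in z get NULL for z's columns.
Result: 6 row(s).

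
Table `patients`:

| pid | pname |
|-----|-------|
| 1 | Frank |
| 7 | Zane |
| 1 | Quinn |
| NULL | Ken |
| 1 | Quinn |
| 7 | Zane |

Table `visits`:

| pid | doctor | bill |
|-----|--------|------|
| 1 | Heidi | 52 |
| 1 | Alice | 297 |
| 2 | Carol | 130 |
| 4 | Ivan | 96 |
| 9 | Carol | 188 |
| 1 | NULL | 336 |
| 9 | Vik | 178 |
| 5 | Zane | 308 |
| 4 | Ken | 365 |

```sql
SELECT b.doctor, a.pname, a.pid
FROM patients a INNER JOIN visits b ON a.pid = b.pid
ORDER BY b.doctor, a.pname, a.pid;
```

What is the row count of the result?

INNER JOIN keeps only pairs where the ON condition holds.
Matching on a.pid = b.pid. A NULL in a compared column never satisfies the condition.
- a row (pid=1): matches 3 b row(s) → 3 output row(s).
- a row (pid=7): no match → dropped.
- a row (pid=1): matches 3 b row(s) → 3 output row(s).
- a row (pid=NULL): no match → dropped.
- a row (pid=1): matches 3 b row(s) → 3 output row(s).
- a row (pid=7): no match → dropped.
Total: 9 rows.

9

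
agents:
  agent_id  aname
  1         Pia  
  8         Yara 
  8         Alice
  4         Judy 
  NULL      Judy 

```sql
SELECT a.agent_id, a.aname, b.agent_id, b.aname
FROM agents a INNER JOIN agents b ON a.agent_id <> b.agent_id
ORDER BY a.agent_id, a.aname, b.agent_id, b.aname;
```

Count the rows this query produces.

10

INNER JOIN keeps only pairs where the ON condition holds.
Matching on a.agent_id <> b.agent_id. A NULL in a compared column never satisfies the condition.
- agent_id=1: 3 matching b row(s), so 3 row(s) emitted.
- agent_id=8: 2 matching b row(s), so 2 row(s) emitted.
- agent_id=8: 2 matching b row(s), so 2 row(s) emitted.
- agent_id=4: 3 matching b row(s), so 3 row(s) emitted.
- agent_id=NULL: no matching b row, dropped.
Total: 10 rows.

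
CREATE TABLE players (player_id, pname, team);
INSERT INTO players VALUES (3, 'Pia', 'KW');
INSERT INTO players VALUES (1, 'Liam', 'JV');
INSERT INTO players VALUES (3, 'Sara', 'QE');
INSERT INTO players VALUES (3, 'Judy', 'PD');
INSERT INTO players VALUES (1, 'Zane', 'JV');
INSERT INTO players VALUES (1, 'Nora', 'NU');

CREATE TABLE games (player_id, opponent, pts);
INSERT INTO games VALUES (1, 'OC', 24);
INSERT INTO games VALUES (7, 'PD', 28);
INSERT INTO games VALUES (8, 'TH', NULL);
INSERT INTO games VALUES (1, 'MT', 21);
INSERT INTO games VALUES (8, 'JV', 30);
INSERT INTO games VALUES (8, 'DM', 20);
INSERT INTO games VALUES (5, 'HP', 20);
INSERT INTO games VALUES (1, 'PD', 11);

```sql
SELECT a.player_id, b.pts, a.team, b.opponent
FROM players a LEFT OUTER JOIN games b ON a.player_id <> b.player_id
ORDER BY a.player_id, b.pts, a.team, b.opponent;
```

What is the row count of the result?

LEFT JOIN keeps every row from `players`; unmatched rows get NULL for `games`'s columns.
Matching on a.player_id <> b.player_id.
Matched pairs: 39; unmatched a rows kept: 0.
Total: 39 rows.

39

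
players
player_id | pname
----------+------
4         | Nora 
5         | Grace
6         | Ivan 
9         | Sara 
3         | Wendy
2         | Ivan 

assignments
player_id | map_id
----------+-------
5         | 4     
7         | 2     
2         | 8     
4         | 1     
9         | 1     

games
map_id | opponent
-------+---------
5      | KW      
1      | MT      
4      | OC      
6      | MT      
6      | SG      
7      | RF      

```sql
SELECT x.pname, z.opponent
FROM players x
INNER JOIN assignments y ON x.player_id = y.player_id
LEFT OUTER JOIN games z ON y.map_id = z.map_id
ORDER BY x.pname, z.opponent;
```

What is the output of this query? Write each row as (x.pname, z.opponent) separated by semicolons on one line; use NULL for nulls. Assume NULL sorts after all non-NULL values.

Step 1 — x INNER JOIN y on player_id → 4 row(s).
Then LEFT JOIN `games z` on map_id: each of those 4 rows is kept; rows whose y.map_id has no match in z get NULL for z's columns.

(Grace, OC); (Ivan, NULL); (Nora, MT); (Sara, MT)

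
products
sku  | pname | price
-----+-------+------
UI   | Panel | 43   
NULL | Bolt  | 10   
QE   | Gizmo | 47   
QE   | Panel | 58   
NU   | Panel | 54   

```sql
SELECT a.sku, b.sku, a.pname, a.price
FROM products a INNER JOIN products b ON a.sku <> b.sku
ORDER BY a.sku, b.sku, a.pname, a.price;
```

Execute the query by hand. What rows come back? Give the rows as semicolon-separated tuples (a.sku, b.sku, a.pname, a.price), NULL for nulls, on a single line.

(NU, QE, Panel, 54); (NU, QE, Panel, 54); (NU, UI, Panel, 54); (QE, NU, Gizmo, 47); (QE, NU, Panel, 58); (QE, UI, Gizmo, 47); (QE, UI, Panel, 58); (UI, NU, Panel, 43); (UI, QE, Panel, 43); (UI, QE, Panel, 43)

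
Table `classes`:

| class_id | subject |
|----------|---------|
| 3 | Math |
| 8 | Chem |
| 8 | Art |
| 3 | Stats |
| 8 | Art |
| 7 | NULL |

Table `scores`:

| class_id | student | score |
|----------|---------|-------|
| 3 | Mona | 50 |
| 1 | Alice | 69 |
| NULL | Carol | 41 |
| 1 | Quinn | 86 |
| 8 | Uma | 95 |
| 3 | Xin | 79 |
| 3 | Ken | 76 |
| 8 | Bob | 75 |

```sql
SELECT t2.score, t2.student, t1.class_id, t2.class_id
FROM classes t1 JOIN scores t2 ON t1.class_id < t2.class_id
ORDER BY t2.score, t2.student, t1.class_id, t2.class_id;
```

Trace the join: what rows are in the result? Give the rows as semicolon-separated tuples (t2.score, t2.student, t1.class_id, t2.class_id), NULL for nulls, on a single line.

INNER JOIN keeps only pairs where the ON condition holds.
Matching on t1.class_id < t2.class_id. A NULL in a compared column never satisfies the condition.
- class_id=3: 2 matching t2 row(s), so 2 row(s) emitted.
- class_id=8: no matching t2 row, dropped.
- class_id=8: no matching t2 row, dropped.
- class_id=3: 2 matching t2 row(s), so 2 row(s) emitted.
- class_id=8: no matching t2 row, dropped.
- class_id=7: 2 matching t2 row(s), so 2 row(s) emitted.
After projecting and ordering:
t2.score | t2.student | t1.class_id | t2.class_id
75 | Bob | 3 | 8
75 | Bob | 3 | 8
75 | Bob | 7 | 8
95 | Uma | 3 | 8
95 | Uma | 3 | 8
95 | Uma | 7 | 8

(75, Bob, 3, 8); (75, Bob, 3, 8); (75, Bob, 7, 8); (95, Uma, 3, 8); (95, Uma, 3, 8); (95, Uma, 7, 8)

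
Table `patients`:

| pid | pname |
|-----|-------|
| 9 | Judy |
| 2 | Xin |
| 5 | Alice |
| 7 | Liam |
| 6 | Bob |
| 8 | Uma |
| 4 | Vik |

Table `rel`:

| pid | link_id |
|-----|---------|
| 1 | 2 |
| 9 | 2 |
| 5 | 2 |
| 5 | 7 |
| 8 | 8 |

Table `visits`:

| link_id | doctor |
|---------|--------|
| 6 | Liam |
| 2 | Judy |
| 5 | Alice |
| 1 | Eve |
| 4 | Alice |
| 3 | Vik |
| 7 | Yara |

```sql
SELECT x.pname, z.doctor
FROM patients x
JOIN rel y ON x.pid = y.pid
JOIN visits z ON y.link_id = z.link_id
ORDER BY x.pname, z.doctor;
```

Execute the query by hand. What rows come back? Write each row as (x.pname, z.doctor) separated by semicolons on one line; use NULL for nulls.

(Alice, Judy); (Alice, Yara); (Judy, Judy)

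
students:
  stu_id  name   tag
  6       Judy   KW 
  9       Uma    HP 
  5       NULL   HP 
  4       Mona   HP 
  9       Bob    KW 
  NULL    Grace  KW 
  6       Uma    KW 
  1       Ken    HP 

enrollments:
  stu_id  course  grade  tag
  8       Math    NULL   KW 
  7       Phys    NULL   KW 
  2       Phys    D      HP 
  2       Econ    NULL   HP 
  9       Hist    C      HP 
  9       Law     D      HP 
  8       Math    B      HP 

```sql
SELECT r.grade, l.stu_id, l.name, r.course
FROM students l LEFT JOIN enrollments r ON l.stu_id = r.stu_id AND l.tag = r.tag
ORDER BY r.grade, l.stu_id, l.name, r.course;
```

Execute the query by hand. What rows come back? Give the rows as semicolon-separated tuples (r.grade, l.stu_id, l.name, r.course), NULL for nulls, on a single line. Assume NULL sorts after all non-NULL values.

(C, 9, Uma, Hist); (D, 9, Uma, Law); (NULL, 1, Ken, NULL); (NULL, 4, Mona, NULL); (NULL, 5, NULL, NULL); (NULL, 6, Judy, NULL); (NULL, 6, Uma, NULL); (NULL, 9, Bob, NULL); (NULL, NULL, Grace, NULL)

LEFT JOIN keeps every row from `students`; unmatched rows get NULL for `enrollments`'s columns.
Matching on l.stu_id = r.stu_id AND l.tag = r.tag. A NULL in a compared column never satisfies the condition.
- l[0] stu_id=6, tag=KW → no match; kept with NULLs on the r side.
- l[1] stu_id=9, tag=HP → 2 match(es) in r → 2 row(s).
- l[2] stu_id=5, tag=HP → no match; kept with NULLs on the r side.
- l[3] stu_id=4, tag=HP → no match; kept with NULLs on the r side.
- l[4] stu_id=9, tag=KW → no match; kept with NULLs on the r side.
- l[5] stu_id=NULL, tag=KW → no match; kept with NULLs on the r side.
- l[6] stu_id=6, tag=KW → no match; kept with NULLs on the r side.
- l[7] stu_id=1, tag=HP → no match; kept with NULLs on the r side.
After projecting and ordering:
r.grade | l.stu_id | l.name | r.course
C | 9 | Uma | Hist
D | 9 | Uma | Law
NULL | 1 | Ken | NULL
NULL | 4 | Mona | NULL
NULL | 5 | NULL | NULL
NULL | 6 | Judy | NULL
NULL | 6 | Uma | NULL
NULL | 9 | Bob | NULL
NULL | NULL | Grace | NULL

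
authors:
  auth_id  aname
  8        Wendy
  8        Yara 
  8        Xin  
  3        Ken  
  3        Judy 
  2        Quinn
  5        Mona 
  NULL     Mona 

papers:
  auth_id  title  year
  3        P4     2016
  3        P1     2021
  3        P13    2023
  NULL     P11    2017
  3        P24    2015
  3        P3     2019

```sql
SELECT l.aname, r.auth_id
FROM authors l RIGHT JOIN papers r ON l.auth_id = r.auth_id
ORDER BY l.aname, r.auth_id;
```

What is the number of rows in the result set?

RIGHT JOIN keeps every row from `papers`; unmatched rows get NULL for `authors`'s columns.
Matching on l.auth_id = r.auth_id. A NULL in a compared column never satisfies the condition.
- l[0] auth_id=8 → no match.
- l[1] auth_id=8 → no match.
- l[2] auth_id=8 → no match.
- l[3] auth_id=3 → 5 match(es) in r → 5 row(s).
- l[4] auth_id=3 → 5 match(es) in r → 5 row(s).
- l[5] auth_id=2 → no match.
- l[6] auth_id=5 → no match.
- l[7] auth_id=NULL → no match.
- 1 row(s) from r found no l partner → padded with NULL.
Total: 10 matched + 1 padded = 11 rows.

11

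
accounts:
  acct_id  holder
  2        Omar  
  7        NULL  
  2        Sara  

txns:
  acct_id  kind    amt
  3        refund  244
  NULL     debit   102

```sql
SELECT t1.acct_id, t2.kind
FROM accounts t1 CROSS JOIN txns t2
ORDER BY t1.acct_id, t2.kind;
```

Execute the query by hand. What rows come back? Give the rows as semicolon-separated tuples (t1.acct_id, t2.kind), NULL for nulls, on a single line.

CROSS JOIN pairs every row of `accounts` with every row of `txns`: 3 × 2 = 6 rows.
After projecting and ordering:
t1.acct_id | t2.kind
2 | debit
2 | debit
2 | refund
2 | refund
7 | debit
7 | refund

(2, debit); (2, debit); (2, refund); (2, refund); (7, debit); (7, refund)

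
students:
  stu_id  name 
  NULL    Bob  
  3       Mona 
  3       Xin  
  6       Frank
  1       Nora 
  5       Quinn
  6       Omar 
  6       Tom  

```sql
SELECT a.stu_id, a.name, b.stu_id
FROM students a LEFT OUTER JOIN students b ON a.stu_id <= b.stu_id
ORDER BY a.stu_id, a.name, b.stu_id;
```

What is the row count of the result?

33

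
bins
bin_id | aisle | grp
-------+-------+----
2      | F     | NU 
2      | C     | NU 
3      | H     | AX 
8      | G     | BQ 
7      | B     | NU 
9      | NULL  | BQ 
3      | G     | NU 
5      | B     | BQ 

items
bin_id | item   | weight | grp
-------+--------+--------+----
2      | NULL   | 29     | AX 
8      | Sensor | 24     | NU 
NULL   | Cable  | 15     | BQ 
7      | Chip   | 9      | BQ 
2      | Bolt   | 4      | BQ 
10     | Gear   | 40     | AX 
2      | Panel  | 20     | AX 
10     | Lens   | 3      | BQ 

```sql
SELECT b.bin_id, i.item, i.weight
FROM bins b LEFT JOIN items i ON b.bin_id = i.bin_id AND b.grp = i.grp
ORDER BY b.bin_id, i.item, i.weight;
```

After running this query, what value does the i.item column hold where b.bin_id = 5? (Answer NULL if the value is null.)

NULL

LEFT JOIN keeps every row from `bins`; unmatched rows get NULL for `items`'s columns.
Matching on b.bin_id = i.bin_id AND b.grp = i.grp. A NULL in a compared column never satisfies the condition.
Matched pairs: 0; unmatched b rows kept: 8.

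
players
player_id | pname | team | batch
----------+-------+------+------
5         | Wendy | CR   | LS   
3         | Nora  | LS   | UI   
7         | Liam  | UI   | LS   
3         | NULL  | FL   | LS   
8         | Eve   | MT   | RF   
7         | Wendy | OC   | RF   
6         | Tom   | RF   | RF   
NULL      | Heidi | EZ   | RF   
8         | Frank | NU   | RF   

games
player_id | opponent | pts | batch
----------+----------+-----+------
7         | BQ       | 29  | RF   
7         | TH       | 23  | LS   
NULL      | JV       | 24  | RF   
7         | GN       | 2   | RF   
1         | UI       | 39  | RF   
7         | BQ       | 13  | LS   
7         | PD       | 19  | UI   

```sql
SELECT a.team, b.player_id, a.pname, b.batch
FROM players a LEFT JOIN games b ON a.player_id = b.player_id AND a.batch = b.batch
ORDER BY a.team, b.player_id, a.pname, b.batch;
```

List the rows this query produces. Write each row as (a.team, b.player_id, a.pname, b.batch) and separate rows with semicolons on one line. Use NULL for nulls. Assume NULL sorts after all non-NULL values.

LEFT JOIN keeps every row from `players`; unmatched rows get NULL for `games`'s columns.
Matching on a.player_id = b.player_id AND a.batch = b.batch. A NULL in a compared column never satisfies the condition.
- player_id=5, batch=LS: no b row matches, row kept with b columns NULL.
- player_id=3, batch=UI: no b row matches, row kept with b columns NULL.
- player_id=7, batch=LS: 2 matching b row(s), so 2 row(s) emitted.
- player_id=3, batch=LS: no b row matches, row kept with b columns NULL.
- player_id=8, batch=RF: no b row matches, row kept with b columns NULL.
- player_id=7, batch=RF: 2 matching b row(s), so 2 row(s) emitted.
- player_id=6, batch=RF: no b row matches, row kept with b columns NULL.
- player_id=NULL, batch=RF: no b row matches, row kept with b columns NULL.
- player_id=8, batch=RF: no b row matches, row kept with b columns NULL.

(CR, NULL, Wendy, NULL); (EZ, NULL, Heidi, NULL); (FL, NULL, NULL, NULL); (LS, NULL, Nora, NULL); (MT, NULL, Eve, NULL); (NU, NULL, Frank, NULL); (OC, 7, Wendy, RF); (OC, 7, Wendy, RF); (RF, NULL, Tom, NULL); (UI, 7, Liam, LS); (UI, 7, Liam, LS)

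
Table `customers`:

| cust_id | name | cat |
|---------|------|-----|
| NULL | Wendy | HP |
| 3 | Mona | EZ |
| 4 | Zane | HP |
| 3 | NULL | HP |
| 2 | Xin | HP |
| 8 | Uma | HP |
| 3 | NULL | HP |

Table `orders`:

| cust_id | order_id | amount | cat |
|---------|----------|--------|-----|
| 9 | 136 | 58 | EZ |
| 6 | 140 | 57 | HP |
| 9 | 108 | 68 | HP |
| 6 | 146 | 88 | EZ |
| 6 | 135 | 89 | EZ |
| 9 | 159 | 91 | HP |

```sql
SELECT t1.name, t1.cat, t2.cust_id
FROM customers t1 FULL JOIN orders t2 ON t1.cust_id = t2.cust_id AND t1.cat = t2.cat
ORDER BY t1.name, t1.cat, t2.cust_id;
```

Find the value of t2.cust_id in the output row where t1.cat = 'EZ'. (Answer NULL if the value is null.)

FULL OUTER JOIN keeps every row from both sides; unmatched rows get NULL for the other side's columns.
Matching on t1.cust_id = t2.cust_id AND t1.cat = t2.cat. A NULL in a compared column never satisfies the condition.
Matched pairs: 0; unmatched t1 rows kept: 7; unmatched t2 rows kept: 6.

NULL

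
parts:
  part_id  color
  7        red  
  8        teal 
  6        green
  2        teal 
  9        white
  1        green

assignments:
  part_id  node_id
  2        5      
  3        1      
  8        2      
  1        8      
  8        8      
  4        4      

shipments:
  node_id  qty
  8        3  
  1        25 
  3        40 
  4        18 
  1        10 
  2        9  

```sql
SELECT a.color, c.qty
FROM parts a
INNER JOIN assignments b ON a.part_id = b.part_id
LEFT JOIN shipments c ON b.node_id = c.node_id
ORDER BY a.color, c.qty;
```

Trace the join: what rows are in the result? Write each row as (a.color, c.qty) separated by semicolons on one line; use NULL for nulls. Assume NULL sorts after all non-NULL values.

(green, 3); (teal, 3); (teal, 9); (teal, NULL)

Step 1 — a INNER JOIN b on part_id → 4 row(s).
Then LEFT JOIN `shipments c` on node_id: each of those 4 rows is kept; rows whose b.node_id has no match in c get NULL for c's columns.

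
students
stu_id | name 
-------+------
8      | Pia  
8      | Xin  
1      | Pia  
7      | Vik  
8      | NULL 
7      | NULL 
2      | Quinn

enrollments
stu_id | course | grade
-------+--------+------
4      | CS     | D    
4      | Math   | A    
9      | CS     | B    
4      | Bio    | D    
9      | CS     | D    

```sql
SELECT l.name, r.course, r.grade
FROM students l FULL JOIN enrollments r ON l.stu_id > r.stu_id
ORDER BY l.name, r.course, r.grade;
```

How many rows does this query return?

19

FULL OUTER JOIN keeps every row from both sides; unmatched rows get NULL for the other side's columns.
Matching on l.stu_id > r.stu_id.
- l (stu_id=8) pairs with 3 row(s) of r.
- l (stu_id=8) pairs with 3 row(s) of r.
- l (stu_id=1) has no partner → padded with NULL.
- l (stu_id=7) pairs with 3 row(s) of r.
- l (stu_id=8) pairs with 3 row(s) of r.
- l (stu_id=7) pairs with 3 row(s) of r.
- l (stu_id=2) has no partner → padded with NULL.
- plus 2 unmatched r row(s), each kept with NULL l columns.
Total: 15 matched + 4 padded = 19 rows.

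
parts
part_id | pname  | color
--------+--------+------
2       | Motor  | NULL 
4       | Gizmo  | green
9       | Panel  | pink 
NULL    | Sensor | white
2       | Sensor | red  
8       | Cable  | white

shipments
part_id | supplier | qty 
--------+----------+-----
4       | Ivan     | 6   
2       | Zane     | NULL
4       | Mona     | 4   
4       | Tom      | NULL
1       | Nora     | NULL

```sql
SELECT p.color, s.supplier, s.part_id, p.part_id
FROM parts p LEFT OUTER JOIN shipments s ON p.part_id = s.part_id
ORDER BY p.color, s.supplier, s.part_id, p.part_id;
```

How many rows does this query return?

LEFT JOIN keeps every row from `parts`; unmatched rows get NULL for `shipments`'s columns.
Matching on p.part_id = s.part_id. A NULL in a compared column never satisfies the condition.
- p[0] part_id=2 → 1 match(es) in s → 1 row(s).
- p[1] part_id=4 → 3 match(es) in s → 3 row(s).
- p[2] part_id=9 → no match; kept with NULLs on the s side.
- p[3] part_id=NULL → no match; kept with NULLs on the s side.
- p[4] part_id=2 → 1 match(es) in s → 1 row(s).
- p[5] part_id=8 → no match; kept with NULLs on the s side.
Total: 5 matched + 3 padded = 8 rows.

8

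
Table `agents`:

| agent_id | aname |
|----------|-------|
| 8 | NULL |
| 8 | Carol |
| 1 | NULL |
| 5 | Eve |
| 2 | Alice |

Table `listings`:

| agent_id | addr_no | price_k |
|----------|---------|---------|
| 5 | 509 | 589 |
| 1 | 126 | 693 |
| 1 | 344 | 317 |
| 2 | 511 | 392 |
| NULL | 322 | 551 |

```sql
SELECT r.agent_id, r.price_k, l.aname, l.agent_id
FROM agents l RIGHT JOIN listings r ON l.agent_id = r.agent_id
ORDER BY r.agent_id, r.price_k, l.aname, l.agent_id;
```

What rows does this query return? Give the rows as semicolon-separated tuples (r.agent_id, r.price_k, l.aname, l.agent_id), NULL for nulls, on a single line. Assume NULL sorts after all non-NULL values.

(1, 317, NULL, 1); (1, 693, NULL, 1); (2, 392, Alice, 2); (5, 589, Eve, 5); (NULL, 551, NULL, NULL)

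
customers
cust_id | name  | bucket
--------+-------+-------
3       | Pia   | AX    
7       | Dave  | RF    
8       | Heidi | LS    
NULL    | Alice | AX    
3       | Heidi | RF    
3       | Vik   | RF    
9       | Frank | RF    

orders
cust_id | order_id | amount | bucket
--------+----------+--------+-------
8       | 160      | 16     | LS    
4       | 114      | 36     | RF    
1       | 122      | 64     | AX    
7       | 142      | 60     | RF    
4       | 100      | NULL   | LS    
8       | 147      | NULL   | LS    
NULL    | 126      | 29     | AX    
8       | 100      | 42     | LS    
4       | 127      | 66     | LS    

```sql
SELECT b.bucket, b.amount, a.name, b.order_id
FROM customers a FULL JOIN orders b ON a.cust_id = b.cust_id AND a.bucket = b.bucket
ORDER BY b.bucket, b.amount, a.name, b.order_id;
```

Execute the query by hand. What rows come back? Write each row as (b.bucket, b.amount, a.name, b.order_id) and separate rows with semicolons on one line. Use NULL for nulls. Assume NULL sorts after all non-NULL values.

(AX, 29, NULL, 126); (AX, 64, NULL, 122); (LS, 16, Heidi, 160); (LS, 42, Heidi, 100); (LS, 66, NULL, 127); (LS, NULL, Heidi, 147); (LS, NULL, NULL, 100); (RF, 36, NULL, 114); (RF, 60, Dave, 142); (NULL, NULL, Alice, NULL); (NULL, NULL, Frank, NULL); (NULL, NULL, Heidi, NULL); (NULL, NULL, Pia, NULL); (NULL, NULL, Vik, NULL)

FULL OUTER JOIN keeps every row from both sides; unmatched rows get NULL for the other side's columns.
Matching on a.cust_id = b.cust_id AND a.bucket = b.bucket. A NULL in a compared column never satisfies the condition.
- a row (cust_id=3, bucket=AX): no match → kept, b columns NULL.
- a row (cust_id=7, bucket=RF): matches 1 b row(s) → 1 output row(s).
- a row (cust_id=8, bucket=LS): matches 3 b row(s) → 3 output row(s).
- a row (cust_id=NULL, bucket=AX): no match → kept, b columns NULL.
- a row (cust_id=3, bucket=RF): no match → kept, b columns NULL.
- a row (cust_id=3, bucket=RF): no match → kept, b columns NULL.
- a row (cust_id=9, bucket=RF): no match → kept, b columns NULL.
- 5 row(s) from b found no a partner → padded with NULL.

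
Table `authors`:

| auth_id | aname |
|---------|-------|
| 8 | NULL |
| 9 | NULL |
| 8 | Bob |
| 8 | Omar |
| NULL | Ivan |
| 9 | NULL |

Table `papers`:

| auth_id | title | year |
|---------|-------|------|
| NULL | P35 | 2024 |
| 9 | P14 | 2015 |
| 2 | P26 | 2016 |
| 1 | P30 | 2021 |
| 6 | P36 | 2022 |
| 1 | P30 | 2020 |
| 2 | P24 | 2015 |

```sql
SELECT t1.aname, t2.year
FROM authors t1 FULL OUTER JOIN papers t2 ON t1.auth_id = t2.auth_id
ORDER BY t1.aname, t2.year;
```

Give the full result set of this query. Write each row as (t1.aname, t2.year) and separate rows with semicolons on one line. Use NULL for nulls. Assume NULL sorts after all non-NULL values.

(Bob, NULL); (Ivan, NULL); (Omar, NULL); (NULL, 2015); (NULL, 2015); (NULL, 2015); (NULL, 2016); (NULL, 2020); (NULL, 2021); (NULL, 2022); (NULL, 2024); (NULL, NULL)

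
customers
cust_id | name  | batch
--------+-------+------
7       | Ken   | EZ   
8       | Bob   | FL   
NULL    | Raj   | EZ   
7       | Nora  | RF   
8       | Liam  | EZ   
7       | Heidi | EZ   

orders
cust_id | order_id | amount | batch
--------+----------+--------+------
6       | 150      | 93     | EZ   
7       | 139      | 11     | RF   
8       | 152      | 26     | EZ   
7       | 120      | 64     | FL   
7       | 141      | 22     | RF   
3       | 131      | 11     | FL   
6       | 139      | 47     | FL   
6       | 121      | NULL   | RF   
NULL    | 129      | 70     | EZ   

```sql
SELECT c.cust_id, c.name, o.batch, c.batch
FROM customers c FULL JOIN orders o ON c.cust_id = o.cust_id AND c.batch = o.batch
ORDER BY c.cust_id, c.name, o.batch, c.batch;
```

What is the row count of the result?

13

FULL OUTER JOIN keeps every row from both sides; unmatched rows get NULL for the other side's columns.
Matching on c.cust_id = o.cust_id AND c.batch = o.batch. A NULL in a compared column never satisfies the condition.
Matched pairs: 3; unmatched c rows kept: 4; unmatched o rows kept: 6.
Total: 3 matched + 10 padded = 13 rows.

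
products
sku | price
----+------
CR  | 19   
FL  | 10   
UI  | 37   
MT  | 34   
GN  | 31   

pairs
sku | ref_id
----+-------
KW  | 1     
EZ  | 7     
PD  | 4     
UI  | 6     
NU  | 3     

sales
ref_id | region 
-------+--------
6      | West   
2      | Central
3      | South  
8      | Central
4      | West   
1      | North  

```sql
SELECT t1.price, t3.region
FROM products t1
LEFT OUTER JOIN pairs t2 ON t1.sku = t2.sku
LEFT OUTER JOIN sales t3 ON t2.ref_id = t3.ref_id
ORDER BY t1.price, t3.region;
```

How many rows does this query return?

5

Step 1 — t1 LEFT JOIN t2 on sku → 5 row(s).
Then LEFT JOIN `sales t3` on ref_id: each of those 5 rows is kept; rows whose t2.ref_id has no match in t3 get NULL for t3's columns.
Result: 5 row(s).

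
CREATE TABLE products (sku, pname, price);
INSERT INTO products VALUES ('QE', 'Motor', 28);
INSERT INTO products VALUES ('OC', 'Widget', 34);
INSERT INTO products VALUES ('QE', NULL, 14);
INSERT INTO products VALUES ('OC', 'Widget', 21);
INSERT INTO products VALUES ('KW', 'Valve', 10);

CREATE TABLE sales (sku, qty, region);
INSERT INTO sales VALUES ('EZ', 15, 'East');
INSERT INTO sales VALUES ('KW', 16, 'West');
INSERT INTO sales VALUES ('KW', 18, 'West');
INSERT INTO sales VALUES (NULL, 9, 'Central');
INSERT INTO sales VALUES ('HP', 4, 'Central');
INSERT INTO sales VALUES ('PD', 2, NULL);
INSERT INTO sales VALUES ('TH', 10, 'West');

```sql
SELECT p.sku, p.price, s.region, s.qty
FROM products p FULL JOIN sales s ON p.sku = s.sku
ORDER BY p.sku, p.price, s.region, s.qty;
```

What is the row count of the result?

11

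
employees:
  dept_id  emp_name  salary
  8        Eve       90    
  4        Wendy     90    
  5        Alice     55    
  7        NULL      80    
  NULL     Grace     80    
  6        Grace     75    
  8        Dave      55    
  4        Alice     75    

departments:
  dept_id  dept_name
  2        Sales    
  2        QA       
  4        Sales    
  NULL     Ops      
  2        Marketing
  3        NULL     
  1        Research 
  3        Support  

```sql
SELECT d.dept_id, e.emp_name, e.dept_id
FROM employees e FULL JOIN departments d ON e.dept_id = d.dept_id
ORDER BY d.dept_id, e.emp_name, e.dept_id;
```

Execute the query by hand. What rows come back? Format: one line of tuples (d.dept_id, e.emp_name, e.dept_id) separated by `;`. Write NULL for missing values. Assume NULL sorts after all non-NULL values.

(1, NULL, NULL); (2, NULL, NULL); (2, NULL, NULL); (2, NULL, NULL); (3, NULL, NULL); (3, NULL, NULL); (4, Alice, 4); (4, Wendy, 4); (NULL, Alice, 5); (NULL, Dave, 8); (NULL, Eve, 8); (NULL, Grace, 6); (NULL, Grace, NULL); (NULL, NULL, 7); (NULL, NULL, NULL)

FULL OUTER JOIN keeps every row from both sides; unmatched rows get NULL for the other side's columns.
Matching on e.dept_id = d.dept_id. A NULL in a compared column never satisfies the condition.
- e[0] dept_id=8 → no match; kept with NULLs on the d side.
- e[1] dept_id=4 → 1 match(es) in d → 1 row(s).
- e[2] dept_id=5 → no match; kept with NULLs on the d side.
- e[3] dept_id=7 → no match; kept with NULLs on the d side.
- e[4] dept_id=NULL → no match; kept with NULLs on the d side.
- e[5] dept_id=6 → no match; kept with NULLs on the d side.
- e[6] dept_id=8 → no match; kept with NULLs on the d side.
- e[7] dept_id=4 → 1 match(es) in d → 1 row(s).
- 7 row(s) from d found no e partner → padded with NULL.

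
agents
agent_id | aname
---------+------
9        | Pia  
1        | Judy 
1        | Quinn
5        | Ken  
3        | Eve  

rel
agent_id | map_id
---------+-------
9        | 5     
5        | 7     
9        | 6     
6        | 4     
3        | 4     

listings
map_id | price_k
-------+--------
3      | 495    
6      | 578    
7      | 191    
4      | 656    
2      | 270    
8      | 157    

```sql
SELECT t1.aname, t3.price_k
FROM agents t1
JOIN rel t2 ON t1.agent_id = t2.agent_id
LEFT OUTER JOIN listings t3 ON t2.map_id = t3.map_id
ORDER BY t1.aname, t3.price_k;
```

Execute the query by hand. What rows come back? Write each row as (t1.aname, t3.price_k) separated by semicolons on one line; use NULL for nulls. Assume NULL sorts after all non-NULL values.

Step 1 — t1 INNER JOIN t2 on agent_id → 4 row(s).
Then LEFT JOIN `listings t3` on map_id: each of those 4 rows is kept; rows whose t2.map_id has no match in t3 get NULL for t3's columns.

(Eve, 656); (Ken, 191); (Pia, 578); (Pia, NULL)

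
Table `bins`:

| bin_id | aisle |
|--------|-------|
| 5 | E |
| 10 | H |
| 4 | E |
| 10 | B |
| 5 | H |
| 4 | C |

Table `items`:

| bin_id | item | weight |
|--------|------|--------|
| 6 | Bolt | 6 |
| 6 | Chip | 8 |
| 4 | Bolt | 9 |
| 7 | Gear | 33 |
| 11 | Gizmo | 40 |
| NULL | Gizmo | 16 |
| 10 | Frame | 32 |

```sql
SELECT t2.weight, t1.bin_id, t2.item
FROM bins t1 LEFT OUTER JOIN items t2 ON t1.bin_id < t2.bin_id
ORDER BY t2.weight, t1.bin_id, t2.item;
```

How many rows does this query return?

22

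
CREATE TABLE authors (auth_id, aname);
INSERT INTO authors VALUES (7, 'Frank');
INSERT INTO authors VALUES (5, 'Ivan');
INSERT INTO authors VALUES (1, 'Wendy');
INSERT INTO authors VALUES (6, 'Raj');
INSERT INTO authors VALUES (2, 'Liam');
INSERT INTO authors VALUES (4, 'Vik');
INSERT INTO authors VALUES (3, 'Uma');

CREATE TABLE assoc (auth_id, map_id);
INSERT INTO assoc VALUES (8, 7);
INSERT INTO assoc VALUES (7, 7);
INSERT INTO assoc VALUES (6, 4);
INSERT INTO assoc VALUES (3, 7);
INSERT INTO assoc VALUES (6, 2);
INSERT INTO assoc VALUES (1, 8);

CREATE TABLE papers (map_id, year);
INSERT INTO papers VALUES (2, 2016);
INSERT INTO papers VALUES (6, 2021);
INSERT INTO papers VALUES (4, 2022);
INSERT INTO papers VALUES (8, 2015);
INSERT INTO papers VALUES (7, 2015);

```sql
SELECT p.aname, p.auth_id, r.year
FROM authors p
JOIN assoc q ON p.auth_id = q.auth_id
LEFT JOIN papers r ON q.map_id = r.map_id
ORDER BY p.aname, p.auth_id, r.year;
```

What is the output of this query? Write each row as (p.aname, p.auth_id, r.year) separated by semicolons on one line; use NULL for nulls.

(Frank, 7, 2015); (Raj, 6, 2016); (Raj, 6, 2022); (Uma, 3, 2015); (Wendy, 1, 2015)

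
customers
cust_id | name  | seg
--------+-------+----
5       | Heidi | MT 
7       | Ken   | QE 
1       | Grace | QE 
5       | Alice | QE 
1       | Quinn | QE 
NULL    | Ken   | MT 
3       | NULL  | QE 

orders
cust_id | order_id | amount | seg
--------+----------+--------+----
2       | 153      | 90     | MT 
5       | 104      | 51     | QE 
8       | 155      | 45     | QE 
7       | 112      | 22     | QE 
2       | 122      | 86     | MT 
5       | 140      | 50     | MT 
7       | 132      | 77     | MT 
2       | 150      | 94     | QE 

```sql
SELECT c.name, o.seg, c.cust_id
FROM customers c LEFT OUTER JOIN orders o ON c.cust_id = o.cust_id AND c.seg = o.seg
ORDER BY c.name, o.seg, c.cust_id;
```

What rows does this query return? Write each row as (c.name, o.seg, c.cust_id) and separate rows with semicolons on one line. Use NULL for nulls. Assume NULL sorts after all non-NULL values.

LEFT JOIN keeps every row from `customers`; unmatched rows get NULL for `orders`'s columns.
Matching on c.cust_id = o.cust_id AND c.seg = o.seg. A NULL in a compared column never satisfies the condition.
- c row (cust_id=5, seg=MT): matches 1 o row(s) → 1 output row(s).
- c row (cust_id=7, seg=QE): matches 1 o row(s) → 1 output row(s).
- c row (cust_id=1, seg=QE): no match → kept, o columns NULL.
- c row (cust_id=5, seg=QE): matches 1 o row(s) → 1 output row(s).
- c row (cust_id=1, seg=QE): no match → kept, o columns NULL.
- c row (cust_id=NULL, seg=MT): no match → kept, o columns NULL.
- c row (cust_id=3, seg=QE): no match → kept, o columns NULL.
After projecting and ordering:
c.name | o.seg | c.cust_id
Alice | QE | 5
Grace | NULL | 1
Heidi | MT | 5
Ken | QE | 7
Ken | NULL | NULL
Quinn | NULL | 1
NULL | NULL | 3

(Alice, QE, 5); (Grace, NULL, 1); (Heidi, MT, 5); (Ken, QE, 7); (Ken, NULL, NULL); (Quinn, NULL, 1); (NULL, NULL, 3)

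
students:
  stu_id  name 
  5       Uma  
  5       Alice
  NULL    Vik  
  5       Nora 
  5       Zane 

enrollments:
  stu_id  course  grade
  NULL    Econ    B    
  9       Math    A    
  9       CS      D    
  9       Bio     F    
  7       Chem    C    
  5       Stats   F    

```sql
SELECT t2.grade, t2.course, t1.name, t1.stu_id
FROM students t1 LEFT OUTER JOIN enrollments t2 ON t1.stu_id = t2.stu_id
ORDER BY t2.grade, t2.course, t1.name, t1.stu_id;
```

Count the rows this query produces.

LEFT JOIN keeps every row from `students`; unmatched rows get NULL for `enrollments`'s columns.
Matching on t1.stu_id = t2.stu_id. A NULL in a compared column never satisfies the condition.
- t1 row (stu_id=5): matches 1 t2 row(s) → 1 output row(s).
- t1 row (stu_id=5): matches 1 t2 row(s) → 1 output row(s).
- t1 row (stu_id=NULL): no match → kept, t2 columns NULL.
- t1 row (stu_id=5): matches 1 t2 row(s) → 1 output row(s).
- t1 row (stu_id=5): matches 1 t2 row(s) → 1 output row(s).
Total: 4 matched + 1 padded = 5 rows.

5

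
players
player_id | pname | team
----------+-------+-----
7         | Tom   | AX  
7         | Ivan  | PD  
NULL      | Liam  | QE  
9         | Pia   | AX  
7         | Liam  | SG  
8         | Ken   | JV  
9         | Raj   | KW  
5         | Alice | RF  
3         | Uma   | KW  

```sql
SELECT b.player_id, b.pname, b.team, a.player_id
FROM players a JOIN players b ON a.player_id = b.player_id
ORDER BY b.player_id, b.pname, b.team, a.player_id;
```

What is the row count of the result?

16

INNER JOIN keeps only pairs where the ON condition holds.
Matching on a.player_id = b.player_id. A NULL in a compared column never satisfies the condition.
- a row (player_id=7): matches 3 b row(s) → 3 output row(s).
- a row (player_id=7): matches 3 b row(s) → 3 output row(s).
- a row (player_id=NULL): no match → dropped.
- a row (player_id=9): matches 2 b row(s) → 2 output row(s).
- a row (player_id=7): matches 3 b row(s) → 3 output row(s).
- a row (player_id=8): matches 1 b row(s) → 1 output row(s).
- a row (player_id=9): matches 2 b row(s) → 2 output row(s).
- a row (player_id=5): matches 1 b row(s) → 1 output row(s).
- a row (player_id=3): matches 1 b row(s) → 1 output row(s).
Total: 16 rows.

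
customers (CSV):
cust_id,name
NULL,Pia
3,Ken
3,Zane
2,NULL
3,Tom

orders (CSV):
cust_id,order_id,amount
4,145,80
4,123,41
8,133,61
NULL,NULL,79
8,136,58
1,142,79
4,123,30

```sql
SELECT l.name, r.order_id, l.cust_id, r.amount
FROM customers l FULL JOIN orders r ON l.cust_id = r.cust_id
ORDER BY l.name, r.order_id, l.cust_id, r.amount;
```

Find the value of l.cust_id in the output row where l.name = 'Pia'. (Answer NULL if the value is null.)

NULL

FULL OUTER JOIN keeps every row from both sides; unmatched rows get NULL for the other side's columns.
Matching on l.cust_id = r.cust_id. A NULL in a compared column never satisfies the condition.
- l[0] cust_id=NULL → no match; kept with NULLs on the r side.
- l[1] cust_id=3 → no match; kept with NULLs on the r side.
- l[2] cust_id=3 → no match; kept with NULLs on the r side.
- l[3] cust_id=2 → no match; kept with NULLs on the r side.
- l[4] cust_id=3 → no match; kept with NULLs on the r side.
- 7 row(s) from r found no l partner → padded with NULL.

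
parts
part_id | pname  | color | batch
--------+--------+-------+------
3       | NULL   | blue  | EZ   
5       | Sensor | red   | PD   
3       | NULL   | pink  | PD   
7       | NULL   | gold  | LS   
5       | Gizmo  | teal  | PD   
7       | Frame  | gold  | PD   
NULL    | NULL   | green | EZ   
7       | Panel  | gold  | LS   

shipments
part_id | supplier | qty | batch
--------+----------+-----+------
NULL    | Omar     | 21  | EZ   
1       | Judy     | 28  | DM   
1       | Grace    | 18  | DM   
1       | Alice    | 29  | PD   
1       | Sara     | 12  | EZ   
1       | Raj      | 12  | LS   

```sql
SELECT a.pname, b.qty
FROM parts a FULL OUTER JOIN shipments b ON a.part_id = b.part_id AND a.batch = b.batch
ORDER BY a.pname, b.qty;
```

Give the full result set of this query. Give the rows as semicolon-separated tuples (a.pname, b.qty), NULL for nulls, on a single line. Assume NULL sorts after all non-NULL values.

(Frame, NULL); (Gizmo, NULL); (Panel, NULL); (Sensor, NULL); (NULL, 12); (NULL, 12); (NULL, 18); (NULL, 21); (NULL, 28); (NULL, 29); (NULL, NULL); (NULL, NULL); (NULL, NULL); (NULL, NULL)

FULL OUTER JOIN keeps every row from both sides; unmatched rows get NULL for the other side's columns.
Matching on a.part_id = b.part_id AND a.batch = b.batch. A NULL in a compared column never satisfies the condition.
- a (part_id=3, batch=EZ) has no partner → padded with NULL.
- a (part_id=5, batch=PD) has no partner → padded with NULL.
- a (part_id=3, batch=PD) has no partner → padded with NULL.
- a (part_id=7, batch=LS) has no partner → padded with NULL.
- a (part_id=5, batch=PD) has no partner → padded with NULL.
- a (part_id=7, batch=PD) has no partner → padded with NULL.
- a (part_id=NULL, batch=EZ) has no partner → padded with NULL.
- a (part_id=7, batch=LS) has no partner → padded with NULL.
- plus 6 unmatched b row(s), each kept with NULL a columns.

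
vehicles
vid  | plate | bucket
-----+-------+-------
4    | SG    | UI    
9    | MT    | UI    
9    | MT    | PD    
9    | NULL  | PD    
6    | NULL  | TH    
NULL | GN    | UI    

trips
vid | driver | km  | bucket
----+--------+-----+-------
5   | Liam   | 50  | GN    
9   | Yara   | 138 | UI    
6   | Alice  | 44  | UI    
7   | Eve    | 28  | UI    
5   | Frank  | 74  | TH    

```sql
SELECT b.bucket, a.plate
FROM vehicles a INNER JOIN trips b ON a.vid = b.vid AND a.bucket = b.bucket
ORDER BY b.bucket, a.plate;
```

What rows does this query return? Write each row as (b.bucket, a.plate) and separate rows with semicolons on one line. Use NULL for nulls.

(UI, MT)

INNER JOIN keeps only pairs where the ON condition holds.
Matching on a.vid = b.vid AND a.bucket = b.bucket. A NULL in a compared column never satisfies the condition.
Matched pairs: 1.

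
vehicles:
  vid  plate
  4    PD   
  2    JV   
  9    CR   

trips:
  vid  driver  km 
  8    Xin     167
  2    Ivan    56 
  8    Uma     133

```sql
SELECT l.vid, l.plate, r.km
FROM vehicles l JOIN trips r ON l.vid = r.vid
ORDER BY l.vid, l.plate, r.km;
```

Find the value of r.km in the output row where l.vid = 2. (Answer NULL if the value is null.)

56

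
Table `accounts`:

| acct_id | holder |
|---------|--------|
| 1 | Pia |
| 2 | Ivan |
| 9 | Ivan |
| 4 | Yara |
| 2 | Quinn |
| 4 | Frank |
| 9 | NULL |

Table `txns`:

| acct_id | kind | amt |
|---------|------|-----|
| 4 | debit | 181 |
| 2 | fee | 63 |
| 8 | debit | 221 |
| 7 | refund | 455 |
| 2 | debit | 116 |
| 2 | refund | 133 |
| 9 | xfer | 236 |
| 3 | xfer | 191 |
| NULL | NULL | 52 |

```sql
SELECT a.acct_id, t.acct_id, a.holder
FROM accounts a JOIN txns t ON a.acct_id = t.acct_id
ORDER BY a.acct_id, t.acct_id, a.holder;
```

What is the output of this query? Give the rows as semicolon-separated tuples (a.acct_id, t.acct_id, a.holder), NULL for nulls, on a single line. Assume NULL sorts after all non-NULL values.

INNER JOIN keeps only pairs where the ON condition holds.
Matching on a.acct_id = t.acct_id. A NULL in a compared column never satisfies the condition.
- acct_id=1: no matching t row, dropped.
- acct_id=2: 3 matching t row(s), so 3 row(s) emitted.
- acct_id=9: 1 matching t row(s), so 1 row(s) emitted.
- acct_id=4: 1 matching t row(s), so 1 row(s) emitted.
- acct_id=2: 3 matching t row(s), so 3 row(s) emitted.
- acct_id=4: 1 matching t row(s), so 1 row(s) emitted.
- acct_id=9: 1 matching t row(s), so 1 row(s) emitted.
After projecting and ordering:
a.acct_id | t.acct_id | a.holder
2 | 2 | Ivan
2 | 2 | Ivan
2 | 2 | Ivan
2 | 2 | Quinn
2 | 2 | Quinn
2 | 2 | Quinn
4 | 4 | Frank
4 | 4 | Yara
9 | 9 | Ivan
9 | 9 | NULL

(2, 2, Ivan); (2, 2, Ivan); (2, 2, Ivan); (2, 2, Quinn); (2, 2, Quinn); (2, 2, Quinn); (4, 4, Frank); (4, 4, Yara); (9, 9, Ivan); (9, 9, NULL)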